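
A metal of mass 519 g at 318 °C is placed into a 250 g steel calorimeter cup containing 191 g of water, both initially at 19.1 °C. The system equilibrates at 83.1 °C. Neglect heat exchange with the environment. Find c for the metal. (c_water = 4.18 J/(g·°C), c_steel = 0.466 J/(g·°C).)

c ≈ 0.48 J/(g·°C)

Let T be the final temperature. ΣQ_i = 0:
519·c·(83.1 − 318) + 191·4.18·(83.1 − 19.1) + 250·0.466·(83.1 − 19.1) = 0
-121913 c = -58552
c = -58552/-121913 ≈ 0.4803 J/(g·°C)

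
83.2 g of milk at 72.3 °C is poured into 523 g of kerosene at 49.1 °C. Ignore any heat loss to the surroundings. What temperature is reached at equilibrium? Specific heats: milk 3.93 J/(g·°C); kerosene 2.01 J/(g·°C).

T_f ≈ 54.6 °C

T_f = Σ m_i c_i T_i / Σ m_i c_i:
T_f = (326.98*72.3 + 1051.2*49.1) / (326.98 + 1051.2)
    = 75256 / 1378.2 ≈ 54.60 °C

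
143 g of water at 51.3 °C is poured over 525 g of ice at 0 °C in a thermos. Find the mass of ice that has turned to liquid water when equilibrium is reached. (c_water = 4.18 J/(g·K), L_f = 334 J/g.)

Water can give up m c ΔT = 143·4.18·51.3 = 30664 J before reaching 0 °C.
Fully melting the ice requires m_ice L_f = 525·334 = 175350 J.
That's not enough to melt it all — equilibrium is at 0 °C with ice remaining.
m_melt = 30664 / L_f = 91.81 g.

m_melted ≈ 91.8 g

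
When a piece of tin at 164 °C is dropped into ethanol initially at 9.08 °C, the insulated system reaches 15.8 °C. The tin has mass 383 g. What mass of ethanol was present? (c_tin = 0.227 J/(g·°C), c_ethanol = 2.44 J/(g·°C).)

m ≈ 786 g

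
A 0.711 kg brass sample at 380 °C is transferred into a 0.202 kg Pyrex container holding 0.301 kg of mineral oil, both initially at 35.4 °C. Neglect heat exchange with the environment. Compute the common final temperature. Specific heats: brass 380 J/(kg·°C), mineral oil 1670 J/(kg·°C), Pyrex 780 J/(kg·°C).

T_f ≈ 135.5 °C

Taking heat into each body as positive, Σ m c ΔT = 0:
0.711·380·(T − 380) + 0.301·1670·(T − 35.4) + 0.202·780·(T − 35.4) = 0
270.18(T − 380) + 502.67(T − 35.4) + 157.56(T − 35.4) = 0
(270.18 + 502.67 + 157.56) T = 270.18·380 + 502.67·35.4 + 157.56·35.4
T ≈ 135.47 °C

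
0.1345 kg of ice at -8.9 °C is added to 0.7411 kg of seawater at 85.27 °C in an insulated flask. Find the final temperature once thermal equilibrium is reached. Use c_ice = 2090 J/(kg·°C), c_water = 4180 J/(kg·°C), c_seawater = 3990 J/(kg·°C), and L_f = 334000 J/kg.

Conservation of energy gives ΣQ = 0:
ice -8.9→0 °C: 0.1345·2090·8.9 = 2501.8
  latent heat to melt: 0.1345·334000 = 44923
  meltwater 0→T: 0.1345·4180·T = 562.21 T
  seawater: 2957(T − 85.27)
3519.2 T = 252142 − 47425 = 204718
T ≈ 58.17 °C. Since T > 0 °C, the all-ice-melts assumption holds.

T_f ≈ 58.2 °C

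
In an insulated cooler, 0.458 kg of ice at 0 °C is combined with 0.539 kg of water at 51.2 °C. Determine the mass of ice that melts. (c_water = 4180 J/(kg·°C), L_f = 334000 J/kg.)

Cooling the water to 0 °C releases 0.539·4180·51.2 = 115355 J.
Fully melting the ice requires m_ice L_f = 0.458·334000 = 152972 J.
That's not enough to melt it all — equilibrium is at 0 °C with ice remaining.
Mass melted = 115355/334000 ≈ 0.3454 kg.

m_melted ≈ 0.345 kg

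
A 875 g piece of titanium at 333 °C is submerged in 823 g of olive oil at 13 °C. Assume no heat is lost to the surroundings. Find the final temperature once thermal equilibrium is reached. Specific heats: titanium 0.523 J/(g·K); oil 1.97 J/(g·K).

T_f ≈ 83.4 °C

Energy conservation, ΣQ = 0:
875×0.523×(T − 333) + 823×1.97×(T − 13) = 0
457.62(T − 333) + 1621.3(T − 13) = 0
(457.62 + 1621.3) T = 457.62×333 + 1621.3×13
T = 173466 / 2078.9 = 83.4 °C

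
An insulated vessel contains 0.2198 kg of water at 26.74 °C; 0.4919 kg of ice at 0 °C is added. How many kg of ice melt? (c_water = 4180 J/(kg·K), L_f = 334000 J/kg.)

m_melted ≈ 0.0736 kg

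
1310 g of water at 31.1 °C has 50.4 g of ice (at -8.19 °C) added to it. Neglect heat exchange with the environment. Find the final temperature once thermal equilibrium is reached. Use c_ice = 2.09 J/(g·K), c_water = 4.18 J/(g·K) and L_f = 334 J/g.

T_f ≈ 26.8 °C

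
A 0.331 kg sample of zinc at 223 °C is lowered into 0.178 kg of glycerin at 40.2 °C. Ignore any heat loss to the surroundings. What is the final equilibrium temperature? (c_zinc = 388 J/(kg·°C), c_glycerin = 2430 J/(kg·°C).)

Conservation of energy gives ΣQ = 0:
0.331×388×(T − 223) + 0.178×2430×(T − 40.2) = 0
128.43(T − 223) + 432.54(T − 40.2) = 0
560.97 T = 46028
T ≈ 82.05 °C

T_f ≈ 82.1 °C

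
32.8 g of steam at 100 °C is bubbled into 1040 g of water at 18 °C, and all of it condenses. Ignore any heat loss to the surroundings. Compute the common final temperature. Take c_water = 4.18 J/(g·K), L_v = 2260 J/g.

Let T be the final temperature. ΣQ_i = 0:
latent heat released on condensation: 32.8×2260 = 74128; condensed water 100 °C→T: 137.1(T − 100); water warms: 1040×4.18×(T − 18) = 4347.2(T − 18)
4484.3 T = 74128 + 13710 + 78250 = 166088
T ≈ 37.04 °C — below 100 °C, confirming all the steam condensed.

T_f ≈ 37.0 °C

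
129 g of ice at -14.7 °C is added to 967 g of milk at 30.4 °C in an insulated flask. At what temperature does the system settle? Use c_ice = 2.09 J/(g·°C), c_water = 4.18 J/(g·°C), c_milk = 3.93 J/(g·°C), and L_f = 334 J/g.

Sum of m c ΔT and latent-heat terms is zero:
ice -14.7→0 °C: 129·2.09·14.7 = 3963.3; melt ice: 129·334 = 43086; warm the meltwater: 539.22 T; milk cools: 967·3.93·(T − 30.4) = 3800.3(T − 30.4)
4339.5 T = 115529 − 47049 = 68480
T ≈ 15.78 °C. Since T > 0 °C, the all-ice-melts assumption holds.

T_f ≈ 15.8 °C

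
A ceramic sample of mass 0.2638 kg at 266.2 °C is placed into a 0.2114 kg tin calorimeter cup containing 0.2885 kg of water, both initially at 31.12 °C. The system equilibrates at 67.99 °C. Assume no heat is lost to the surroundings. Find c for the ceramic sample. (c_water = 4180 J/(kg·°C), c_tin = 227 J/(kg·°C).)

Let T be the final temperature. ΣQ_i = 0:
0.2638×c×(67.99 − 266.2) + 0.2885×4180×(67.99 − 31.12) + 0.2114×227×(67.99 − 31.12) = 0
-52.29 c = -46232
c = -46232/-52.29 ≈ 884.2 J/(kg·°C)

c ≈ 884 J/(kg·°C)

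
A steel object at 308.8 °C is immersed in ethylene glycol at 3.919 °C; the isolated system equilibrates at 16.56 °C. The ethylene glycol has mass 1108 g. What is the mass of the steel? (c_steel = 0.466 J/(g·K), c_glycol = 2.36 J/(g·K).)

Setting the total heat transfer to zero:
m·0.466·(16.56 − 308.8) + 1108·2.36·(16.56 − 3.919) = 0
-136.18 m = -33055
m = -33055/-136.18 ≈ 242.7 g

m ≈ 243 g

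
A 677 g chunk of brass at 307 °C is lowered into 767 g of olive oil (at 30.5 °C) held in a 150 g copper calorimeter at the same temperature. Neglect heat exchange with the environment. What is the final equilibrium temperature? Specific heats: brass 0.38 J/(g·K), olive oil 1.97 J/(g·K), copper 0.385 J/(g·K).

T_f ≈ 69.5 °C

Let T be the final temperature. ΣQ_i = 0:
677×0.38×(T − 307) + 767×1.97×(T − 30.5) + 150×0.385×(T − 30.5) = 0
(257.26 + 1511 + 57.75) T = 257.26×307 + 1511×30.5 + 57.75×30.5
T = 126825/1826 ≈ 69.46 °C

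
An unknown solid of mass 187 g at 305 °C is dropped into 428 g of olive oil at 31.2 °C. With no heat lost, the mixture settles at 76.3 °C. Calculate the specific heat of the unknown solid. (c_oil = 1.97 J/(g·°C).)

Let T be the final temperature. ΣQ_i = 0:
187·c·(76.3 − 305) + 428·1.97·(76.3 − 31.2) = 0
-42767 c = -38027
c = -38027/-42767 ≈ 0.8892 J/(g·°C)

c ≈ 0.889 J/(g·°C)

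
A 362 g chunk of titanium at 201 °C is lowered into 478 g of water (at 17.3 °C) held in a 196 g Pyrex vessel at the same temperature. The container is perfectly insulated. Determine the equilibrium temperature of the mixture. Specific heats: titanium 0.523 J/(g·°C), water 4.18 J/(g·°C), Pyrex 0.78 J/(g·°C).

Conservation of energy gives ΣQ = 0:
362·0.523·(T − 201) + 478·4.18·(T − 17.3) + 196·0.78·(T − 17.3) = 0
2340.2 T = 75265
T = 75265/2340.2 ≈ 32.16 °C

T_f ≈ 32.2 °C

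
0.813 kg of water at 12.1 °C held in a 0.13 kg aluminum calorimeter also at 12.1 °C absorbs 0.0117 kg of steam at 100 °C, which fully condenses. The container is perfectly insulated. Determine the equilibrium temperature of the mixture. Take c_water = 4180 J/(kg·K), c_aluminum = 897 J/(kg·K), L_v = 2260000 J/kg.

T_f ≈ 20.7 °C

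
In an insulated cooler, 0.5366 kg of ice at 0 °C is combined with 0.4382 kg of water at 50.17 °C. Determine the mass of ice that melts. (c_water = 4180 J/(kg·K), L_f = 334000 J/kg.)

m_melted ≈ 0.275 kg

Cooling the water to 0 °C releases 0.4382·4180·50.17 = 91895 J.
To melt every bit of ice: 0.5366·334000 = 179224 J.
That's not enough to melt it all — equilibrium is at 0 °C with ice remaining.
m_melt = 91895 / L_f = 0.2751 kg.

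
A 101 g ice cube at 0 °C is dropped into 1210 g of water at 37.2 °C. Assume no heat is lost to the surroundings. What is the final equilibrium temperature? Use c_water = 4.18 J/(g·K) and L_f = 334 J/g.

T_f ≈ 28.2 °C

Net heat exchanged in the isolated system is zero:
latent heat to melt: 101·334 = 33734; warm the meltwater: 422.18 T; water: 5057.8(T − 37.2)
5480 T = 188150 − 33734 = 154416
T ≈ 28.18 °C — above 0 °C, consistent with complete melting.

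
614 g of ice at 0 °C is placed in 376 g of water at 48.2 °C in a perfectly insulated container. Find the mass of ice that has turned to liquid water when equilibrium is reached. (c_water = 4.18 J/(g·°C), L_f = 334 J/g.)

m_melted ≈ 227 g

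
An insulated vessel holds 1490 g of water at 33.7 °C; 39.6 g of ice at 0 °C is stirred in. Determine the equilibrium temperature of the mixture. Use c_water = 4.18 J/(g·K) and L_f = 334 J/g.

T_f ≈ 30.8 °C

Taking heat into each body as positive, Σ m c ΔT = 0:
latent heat to melt: 39.6×334 = 13226; warm the meltwater: 165.53 T; water cools: 1490×4.18×(T − 33.7) = 6228.2(T − 33.7)
6393.7 T = 209890 − 13226 = 196664
T ≈ 30.76 °C (positive, so assuming full melt was valid).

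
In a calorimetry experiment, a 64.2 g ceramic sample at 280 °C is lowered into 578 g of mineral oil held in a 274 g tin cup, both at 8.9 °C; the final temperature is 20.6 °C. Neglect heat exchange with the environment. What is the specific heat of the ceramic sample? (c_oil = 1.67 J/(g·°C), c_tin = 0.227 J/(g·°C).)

Heat gained plus heat lost sum to zero:
64.2·c·(20.6 − 280) + 578·1.67·(20.6 − 8.9) + 274·0.227·(20.6 − 8.9) = 0
-16653 c = -12021
c = -12021/-16653 ≈ 0.7218 J/(g·°C)

c ≈ 0.722 J/(g·°C)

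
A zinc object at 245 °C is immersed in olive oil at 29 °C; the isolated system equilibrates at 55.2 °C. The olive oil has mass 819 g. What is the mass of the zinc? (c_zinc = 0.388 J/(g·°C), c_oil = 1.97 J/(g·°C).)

Let T be the final temperature. ΣQ_i = 0:
m×0.388×(55.2 − 245) + 819×1.97×(55.2 − 29) = 0
-73.64 m = -42272
m = -42272/-73.64 ≈ 574 g

m ≈ 574 g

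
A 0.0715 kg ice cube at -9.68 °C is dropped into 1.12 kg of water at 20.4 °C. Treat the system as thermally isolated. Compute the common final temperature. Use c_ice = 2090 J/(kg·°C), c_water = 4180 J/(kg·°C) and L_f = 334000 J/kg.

Conservation of energy gives ΣQ = 0:
ice -9.68→0 °C: 0.0715·2090·9.68 = 1446.5
  latent heat to melt: 0.0715·334000 = 23881
  meltwater 0→T: 0.0715·4180·T = 298.87 T
  water cools: 1.12·4180·(T − 20.4) = 4681.6(T − 20.4)
4980.5 T = 95505 − 25328 = 70177
T ≈ 14.09 °C (positive, so assuming full melt was valid).

T_f ≈ 14.1 °C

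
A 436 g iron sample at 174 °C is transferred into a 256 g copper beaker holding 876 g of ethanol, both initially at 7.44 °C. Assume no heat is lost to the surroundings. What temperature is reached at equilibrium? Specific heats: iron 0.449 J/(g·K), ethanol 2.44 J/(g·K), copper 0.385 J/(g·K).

T_f ≈ 20.8 °C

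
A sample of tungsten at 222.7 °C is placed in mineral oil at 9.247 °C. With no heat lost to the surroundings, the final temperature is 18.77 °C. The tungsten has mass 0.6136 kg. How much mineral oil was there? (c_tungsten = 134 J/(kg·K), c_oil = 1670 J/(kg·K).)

|Q_tungsten| = |Q_oil|:
0.6136·134·(222.7 − 18.77) = m·1670·(18.77 − 9.247)
15903 m = 16768  ⇒  m ≈ 1.054 kg

m ≈ 1.05 kg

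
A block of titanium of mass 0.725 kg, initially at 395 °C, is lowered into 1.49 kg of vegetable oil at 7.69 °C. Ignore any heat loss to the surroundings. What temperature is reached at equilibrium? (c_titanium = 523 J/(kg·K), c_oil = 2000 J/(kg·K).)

T_f ≈ 51.4 °C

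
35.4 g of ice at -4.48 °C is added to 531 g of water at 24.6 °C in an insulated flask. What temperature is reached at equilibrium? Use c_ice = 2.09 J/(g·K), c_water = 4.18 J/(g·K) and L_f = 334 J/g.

T_f ≈ 17.9 °C

Heat gained plus heat lost sum to zero:
warm ice to 0 °C: 35.4·2.09·(0 − (-4.48)) = 331.46
  fusion: m_ice L_f = 35.4·334 = 11824
  meltwater 0→T: 35.4·4.18·T = 147.97 T
  water: 2219.6(T − 24.6)
2367.6 T = 54602 − 12155 = 42447
T ≈ 17.93 °C — above 0 °C, consistent with complete melting.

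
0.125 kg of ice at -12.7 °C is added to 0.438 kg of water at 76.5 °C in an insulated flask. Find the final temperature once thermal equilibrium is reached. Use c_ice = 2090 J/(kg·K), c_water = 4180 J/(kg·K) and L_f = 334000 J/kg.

T_f ≈ 40.4 °C

Heat gained plus heat lost sum to zero:
warm ice to 0 °C: 0.125×2090×(0 − (-12.7)) = 3317.9
  fusion: m_ice L_f = 0.125×334000 = 41750
  warm the meltwater: 522.5 T
  water cools: 0.438×4180×(T − 76.5) = 1830.8(T − 76.5)
2353.3 T = 140059 − 45068 = 94991
T ≈ 40.36 °C (positive, so assuming full melt was valid).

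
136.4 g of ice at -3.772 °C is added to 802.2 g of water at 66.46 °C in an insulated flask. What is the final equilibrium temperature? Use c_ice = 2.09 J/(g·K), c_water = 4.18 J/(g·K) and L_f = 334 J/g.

Net heat exchanged in the isolated system is zero:
ice -3.772→0 °C: 136.4×2.09×3.772 = 1075.3
  latent heat to melt: 136.4×334 = 45558
  warm the meltwater: 570.15 T
  water: 3353.2(T − 66.46)
3923.3 T = 222853 − 46633 = 176220
T ≈ 44.92 °C. Since T > 0 °C, the all-ice-melts assumption holds.

T_f ≈ 44.9 °C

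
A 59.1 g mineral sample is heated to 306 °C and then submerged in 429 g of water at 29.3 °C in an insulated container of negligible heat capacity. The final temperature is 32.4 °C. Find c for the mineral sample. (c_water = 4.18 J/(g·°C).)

Conservation of energy gives ΣQ = 0:
59.1·c·(32.4 − 306) + 429·4.18·(32.4 − 29.3) = 0
-16170 c = -5559
c = -5559/-16170 ≈ 0.3438 J/(g·°C)

c ≈ 0.344 J/(g·°C)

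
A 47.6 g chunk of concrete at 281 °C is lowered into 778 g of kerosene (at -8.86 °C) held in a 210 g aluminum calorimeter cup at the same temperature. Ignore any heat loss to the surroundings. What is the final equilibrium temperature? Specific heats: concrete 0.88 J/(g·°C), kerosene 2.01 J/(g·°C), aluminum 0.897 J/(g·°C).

Heat gained plus heat lost sum to zero:
47.6×0.88×(T − 281) + 778×2.01×(T − (-8.86)) + 210×0.897×(T − (-8.86)) = 0
41.89(T − 281) + 1563.8(T − (-8.86)) + 188.37(T − (-8.86)) = 0
(41.89 + 1563.8 + 188.37) T = 41.89×281 + 1563.8×(-8.86) + 188.37×(-8.86)
T ≈ -2.09 °C

T_f ≈ -2.1 °C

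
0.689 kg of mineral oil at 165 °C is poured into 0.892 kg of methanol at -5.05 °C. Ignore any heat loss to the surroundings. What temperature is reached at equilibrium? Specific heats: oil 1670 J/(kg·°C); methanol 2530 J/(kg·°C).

Conservation of energy gives ΣQ = 0:
0.689·1670·(T − 165) + 0.892·2530·(T − (-5.05)) = 0
(1150.6 + 2256.8) T = 1150.6·165 + 2256.8·(-5.05)
T = 178457/3407.4 ≈ 52.37 °C

T_f ≈ 52.4 °C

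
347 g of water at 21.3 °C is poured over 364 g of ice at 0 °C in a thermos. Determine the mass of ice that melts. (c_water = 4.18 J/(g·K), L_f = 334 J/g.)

m_melted ≈ 92.5 g

Cooling the water to 0 °C releases 347·4.18·21.3 = 30895 J.
Fully melting the ice requires m_ice L_f = 364·334 = 121576 J.
30895 J < 121576 J, so only part of the ice melts and the system sits at 0 °C.
m_melted·334 = 30895  ⇒  m_melted ≈ 92.5 g.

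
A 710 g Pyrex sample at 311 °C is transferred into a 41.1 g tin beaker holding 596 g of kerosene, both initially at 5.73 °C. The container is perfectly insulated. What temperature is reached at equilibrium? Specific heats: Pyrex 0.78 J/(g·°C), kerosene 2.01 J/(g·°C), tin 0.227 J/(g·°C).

T_f ≈ 101.7 °C

Setting the total heat transfer to zero:
710*0.78*(T − 311) + 596*2.01*(T − 5.73) + 41.1*0.227*(T − 5.73) = 0
553.8(T − 311) + 1198(T − 5.73) + 9.33(T − 5.73) = 0
(553.8 + 1198 + 9.33) T = 553.8*311 + 1198*5.73 + 9.33*5.73
T ≈ 101.73 °C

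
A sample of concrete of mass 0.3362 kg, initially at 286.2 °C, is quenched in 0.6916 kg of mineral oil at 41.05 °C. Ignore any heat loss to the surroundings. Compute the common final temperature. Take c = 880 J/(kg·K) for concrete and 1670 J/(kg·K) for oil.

Setting the total heat transfer to zero:
0.3362·880·(T − 286.2) + 0.6916·1670·(T − 41.05) = 0
295.86(T − 286.2) + 1155(T − 41.05) = 0
1450.8 T = 132086
T ≈ 91.04 °C

T_f ≈ 91.0 °C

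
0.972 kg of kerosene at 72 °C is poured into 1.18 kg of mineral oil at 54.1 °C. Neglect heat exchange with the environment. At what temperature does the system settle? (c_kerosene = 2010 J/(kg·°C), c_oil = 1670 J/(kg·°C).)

T_f ≈ 63.0 °C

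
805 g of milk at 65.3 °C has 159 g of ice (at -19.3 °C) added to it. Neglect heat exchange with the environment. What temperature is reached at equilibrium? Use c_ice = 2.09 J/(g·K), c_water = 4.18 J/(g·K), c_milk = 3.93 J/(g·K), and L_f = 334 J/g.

Let T be the final temperature. ΣQ_i = 0:
ice -19.3→0 °C: 159×2.09×19.3 = 6413.6
  fusion: m_ice L_f = 159×334 = 53106
  warm the meltwater: 664.62 T
  milk: 3163.7(T − 65.3)
3828.3 T = 206586 − 59520 = 147067
T ≈ 38.42 °C (positive, so assuming full melt was valid).

T_f ≈ 38.4 °C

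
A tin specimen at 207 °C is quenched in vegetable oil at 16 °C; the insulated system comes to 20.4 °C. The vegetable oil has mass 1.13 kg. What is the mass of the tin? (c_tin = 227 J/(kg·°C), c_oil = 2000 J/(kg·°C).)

|Q_tin| = |Q_oil|:
m×227×(207 − 20.4) = 1.13×2000×(20.4 − 16)
42358 m = 9944  ⇒  m ≈ 0.2348 kg

m ≈ 0.235 kg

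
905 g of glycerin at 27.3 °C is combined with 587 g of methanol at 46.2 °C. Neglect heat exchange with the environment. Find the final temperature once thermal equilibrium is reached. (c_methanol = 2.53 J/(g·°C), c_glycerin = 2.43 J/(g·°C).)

T_f ≈ 34.9 °C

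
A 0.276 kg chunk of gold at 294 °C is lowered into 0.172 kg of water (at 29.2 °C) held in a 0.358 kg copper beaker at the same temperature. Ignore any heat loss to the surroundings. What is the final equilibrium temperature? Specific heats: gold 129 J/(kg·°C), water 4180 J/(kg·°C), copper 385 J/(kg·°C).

T_f ≈ 39.8 °C

Setting the total heat transfer to zero:
0.276·129·(T − 294) + 0.172·4180·(T − 29.2) + 0.358·385·(T − 29.2) = 0
35.6(T − 294) + 718.96(T − 29.2) + 137.83(T − 29.2) = 0
892.39 T = 35486
T = 35486/892.39 ≈ 39.76 °C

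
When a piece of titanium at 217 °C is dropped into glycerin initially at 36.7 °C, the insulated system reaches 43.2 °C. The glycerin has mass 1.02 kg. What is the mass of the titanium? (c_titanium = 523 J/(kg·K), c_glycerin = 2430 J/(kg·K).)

m ≈ 0.177 kg

Heat lost by the titanium = heat gained by the glycerin:
m×523×(217 − 43.2) = 1.02×2430×(43.2 − 36.7)
90897 m = 16111  ⇒  m ≈ 0.1772 kg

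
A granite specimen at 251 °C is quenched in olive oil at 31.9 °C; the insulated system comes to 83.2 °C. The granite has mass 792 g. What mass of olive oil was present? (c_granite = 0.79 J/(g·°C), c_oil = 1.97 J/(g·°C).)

m ≈ 1040 g

Heat lost by the granite = heat gained by the oil:
792×0.79×(251 − 83.2) = m×1.97×(83.2 − 31.9)
101.06 m = 104989  ⇒  m ≈ 1039 g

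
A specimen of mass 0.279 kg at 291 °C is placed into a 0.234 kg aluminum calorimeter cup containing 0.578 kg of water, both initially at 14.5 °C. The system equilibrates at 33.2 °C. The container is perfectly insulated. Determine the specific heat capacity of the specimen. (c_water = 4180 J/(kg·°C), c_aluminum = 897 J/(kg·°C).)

c ≈ 683 J/(kg·°C)

Let T be the final temperature. ΣQ_i = 0:
0.279·c·(33.2 − 291) + 0.578·4180·(33.2 − 14.5) + 0.234·897·(33.2 − 14.5) = 0
-71.93 c = -49105
c = -49105/-71.93 ≈ 682.7 J/(kg·°C)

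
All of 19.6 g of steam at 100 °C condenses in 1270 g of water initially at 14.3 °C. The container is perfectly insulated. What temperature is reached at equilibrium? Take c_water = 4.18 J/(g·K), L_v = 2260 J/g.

T_f ≈ 23.8 °C

Taking heat into each body as positive, Σ m c ΔT = 0:
steam→water at 100 °C releases m L_v = 19.6·2260 = 44296
  condensed water 100 °C→T: 81.93(T − 100)
  original water: 5308.6(T − 14.3)
5390.5 T = 44296 + 8192.8 + 75913 = 128402
T ≈ 23.82 °C (< 100 °C, so full condensation is consistent).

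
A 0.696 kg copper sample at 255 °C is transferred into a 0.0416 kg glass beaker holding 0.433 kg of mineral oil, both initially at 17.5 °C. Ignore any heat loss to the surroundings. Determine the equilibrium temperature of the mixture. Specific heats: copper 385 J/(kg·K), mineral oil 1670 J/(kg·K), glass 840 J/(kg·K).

T_f ≈ 79.5 °C

With ΣQ=0 the equilibrium temperature is the m·c-weighted mean:
T_f = (267.96*255 + 723.11*17.5 + 34.94*17.5) / (267.96 + 723.11 + 34.94)
    = 81596 / 1026 ≈ 79.53 °C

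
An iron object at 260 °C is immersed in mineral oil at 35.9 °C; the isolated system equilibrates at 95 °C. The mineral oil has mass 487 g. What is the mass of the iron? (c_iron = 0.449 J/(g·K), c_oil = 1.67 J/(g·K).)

Heat lost by the iron = heat gained by the oil:
m·0.449·(260 − 95) = 487·1.67·(95 − 35.9)
74.09 m = 48065  ⇒  m ≈ 648.8 g

m ≈ 649 g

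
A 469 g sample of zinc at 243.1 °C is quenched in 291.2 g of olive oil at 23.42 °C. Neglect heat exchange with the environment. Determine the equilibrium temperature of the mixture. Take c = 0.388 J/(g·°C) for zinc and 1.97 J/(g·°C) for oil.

T_f ≈ 76.3 °C

Energy conservation, ΣQ = 0:
469×0.388×(T − 243.1) + 291.2×1.97×(T − 23.42) = 0
(181.97 + 573.66) T = 181.97×243.1 + 573.66×23.42
T = 57673/755.64 ≈ 76.32 °C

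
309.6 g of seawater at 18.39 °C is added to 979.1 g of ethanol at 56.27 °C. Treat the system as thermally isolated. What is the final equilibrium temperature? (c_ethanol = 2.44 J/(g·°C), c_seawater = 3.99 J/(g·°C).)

Energy conservation, ΣQ = 0:
979.1*2.44*(T − 56.27) + 309.6*3.99*(T − 18.39) = 0
2389(T − 56.27) + 1235.3(T − 18.39) = 0
(2389 + 1235.3) T = 2389*56.27 + 1235.3*18.39
T ≈ 43.36 °C

T_f ≈ 43.4 °C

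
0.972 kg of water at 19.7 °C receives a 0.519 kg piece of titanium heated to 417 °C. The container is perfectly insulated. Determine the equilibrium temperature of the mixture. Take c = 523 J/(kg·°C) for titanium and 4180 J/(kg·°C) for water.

T_f ≈ 44.6 °C

Let T be the final temperature. ΣQ_i = 0:
0.519*523*(T − 417) + 0.972*4180*(T − 19.7) = 0
(271.44 + 4063) T = 271.44*417 + 4063*19.7
T = 193230/4334.4 ≈ 44.58 °C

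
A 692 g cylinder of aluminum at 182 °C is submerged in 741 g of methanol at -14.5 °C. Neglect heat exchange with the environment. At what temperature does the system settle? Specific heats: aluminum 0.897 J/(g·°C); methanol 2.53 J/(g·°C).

T_f ≈ 34.4 °C

Taking heat into each body as positive, Σ m c ΔT = 0:
692·0.897·(T − 182) + 741·2.53·(T − (-14.5)) = 0
620.72(T − 182) + 1874.7(T − (-14.5)) = 0
(620.72 + 1874.7) T = 620.72·182 + 1874.7·(-14.5)
T = 85788 / 2495.5 = 34.4 °C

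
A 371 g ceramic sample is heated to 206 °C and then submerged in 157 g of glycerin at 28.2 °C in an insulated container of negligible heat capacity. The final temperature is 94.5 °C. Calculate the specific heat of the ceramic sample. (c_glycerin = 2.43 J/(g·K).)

c ≈ 0.611 J/(g·K)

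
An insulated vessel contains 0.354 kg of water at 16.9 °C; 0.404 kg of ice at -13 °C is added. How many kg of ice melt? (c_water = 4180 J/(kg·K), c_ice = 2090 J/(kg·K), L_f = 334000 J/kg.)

m_melted ≈ 0.042 kg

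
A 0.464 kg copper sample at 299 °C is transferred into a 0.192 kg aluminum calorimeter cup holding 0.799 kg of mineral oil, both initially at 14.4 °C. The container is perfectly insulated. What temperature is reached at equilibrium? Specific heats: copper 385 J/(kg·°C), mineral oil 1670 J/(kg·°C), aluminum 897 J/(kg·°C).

T_f ≈ 44.6 °C

Net heat exchanged in the isolated system is zero:
0.464×385×(T − 299) + 0.799×1670×(T − 14.4) + 0.192×897×(T − 14.4) = 0
1685.2 T = 75108
T ≈ 44.57 °C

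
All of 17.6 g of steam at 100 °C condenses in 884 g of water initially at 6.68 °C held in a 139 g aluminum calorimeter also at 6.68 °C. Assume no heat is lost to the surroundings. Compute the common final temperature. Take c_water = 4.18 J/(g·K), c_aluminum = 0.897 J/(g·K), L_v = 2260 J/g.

T_f ≈ 18.7 °C

Energy conservation, ΣQ = 0:
latent heat released on condensation: 17.6·2260 = 39776; condensed water 100 °C→T: 73.57(T − 100); original water: 3695.1(T − 6.68); aluminum cup: 139·0.897·(T − 6.68) = 124.68(T − 6.68)
3893.4 T = 39776 + 7356.8 + 25516 = 72649
T ≈ 18.66 °C (< 100 °C, so full condensation is consistent).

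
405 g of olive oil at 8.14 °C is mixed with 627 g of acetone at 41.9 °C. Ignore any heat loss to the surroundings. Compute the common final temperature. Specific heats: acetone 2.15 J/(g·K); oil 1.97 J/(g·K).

T_f ≈ 29.3 °C

T_f is the heat-capacity-weighted average of the initial temperatures:
T_f = (1348·41.9 + 797.85·8.14) / (1348 + 797.85)
    = 62978 / 2145.9 ≈ 29.35 °C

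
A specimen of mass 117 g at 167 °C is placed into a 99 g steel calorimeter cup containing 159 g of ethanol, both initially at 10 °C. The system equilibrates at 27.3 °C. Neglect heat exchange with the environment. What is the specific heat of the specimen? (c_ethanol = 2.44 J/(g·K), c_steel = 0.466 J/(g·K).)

Taking heat into each body as positive, Σ m c ΔT = 0:
117×c×(27.3 − 167) + 159×2.44×(27.3 − 10) + 99×0.466×(27.3 − 10) = 0
-16345 c = -7509.8
c = -7509.8/-16345 ≈ 0.4595 J/(g·K)

c ≈ 0.459 J/(g·K)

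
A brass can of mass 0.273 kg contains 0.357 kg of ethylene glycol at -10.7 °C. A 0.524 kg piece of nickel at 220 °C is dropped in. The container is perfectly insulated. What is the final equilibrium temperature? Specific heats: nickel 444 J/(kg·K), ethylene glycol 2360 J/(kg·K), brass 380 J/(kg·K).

Conservation of energy gives ΣQ = 0:
0.524·444·(T − 220) + 0.357·2360·(T − (-10.7)) + 0.273·380·(T − (-10.7)) = 0
(232.66 + 842.52 + 103.74) T = 232.66·220 + 842.52·(-10.7) + 103.74·(-10.7)
T = 41059 / 1178.9 = 34.8 °C

T_f ≈ 34.8 °C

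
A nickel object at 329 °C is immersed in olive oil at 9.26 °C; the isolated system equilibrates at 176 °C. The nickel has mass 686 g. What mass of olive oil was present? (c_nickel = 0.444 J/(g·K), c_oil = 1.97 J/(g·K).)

m ≈ 142 g

|Q_nickel| = |Q_oil|:
686×0.444×(329 − 176) = m×1.97×(176 − 9.26)
328.48 m = 46601  ⇒  m ≈ 141.9 g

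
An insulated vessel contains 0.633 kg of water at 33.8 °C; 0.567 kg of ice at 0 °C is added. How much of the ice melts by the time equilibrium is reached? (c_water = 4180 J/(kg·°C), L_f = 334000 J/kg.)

Cooling the water to 0 °C releases 0.633·4180·33.8 = 89433 J.
Fully melting the ice requires m_ice L_f = 0.567·334000 = 189378 J.
Since 89433 < 189378 J, not all the ice melts; equilibrium is at 0 °C.
m_melted·334000 = 89433  ⇒  m_melted ≈ 0.2678 kg.

m_melted ≈ 0.268 kg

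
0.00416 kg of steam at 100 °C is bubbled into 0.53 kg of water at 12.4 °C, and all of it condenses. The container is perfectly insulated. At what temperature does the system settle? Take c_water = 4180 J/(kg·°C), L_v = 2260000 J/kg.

T_f ≈ 17.3 °C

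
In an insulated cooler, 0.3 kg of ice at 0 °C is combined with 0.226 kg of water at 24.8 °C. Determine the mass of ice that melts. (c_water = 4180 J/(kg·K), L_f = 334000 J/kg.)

Heat available from the water dropping to 0 °C: 0.226·4180·24.8 = 23428 J.
To melt every bit of ice: 0.3·334000 = 100200 J.
That's not enough to melt it all — equilibrium is at 0 °C with ice remaining.
Mass melted = 23428/334000 ≈ 0.07014 kg.

m_melted ≈ 0.0701 kg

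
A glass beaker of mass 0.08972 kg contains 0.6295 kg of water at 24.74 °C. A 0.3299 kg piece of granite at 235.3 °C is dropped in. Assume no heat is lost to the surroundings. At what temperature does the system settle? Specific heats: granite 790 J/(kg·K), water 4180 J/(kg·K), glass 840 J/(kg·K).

Heat gained plus heat lost sum to zero:
0.3299×790×(T − 235.3) + 0.6295×4180×(T − 24.74) + 0.08972×840×(T − 24.74) = 0
260.62(T − 235.3) + 2631.3(T − 24.74) + 75.36(T − 24.74) = 0
2967.3 T = 128287
T = 128287/2967.3 ≈ 43.23 °C

T_f ≈ 43.2 °C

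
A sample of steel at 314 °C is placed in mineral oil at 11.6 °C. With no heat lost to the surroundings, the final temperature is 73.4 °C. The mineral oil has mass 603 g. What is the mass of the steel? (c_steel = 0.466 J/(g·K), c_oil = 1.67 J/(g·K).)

m ≈ 555 g

Setting the total heat transfer to zero:
m·0.466·(73.4 − 314) + 603·1.67·(73.4 − 11.6) = 0
-112.12 m = -62233
m = -62233/-112.12 ≈ 555.1 g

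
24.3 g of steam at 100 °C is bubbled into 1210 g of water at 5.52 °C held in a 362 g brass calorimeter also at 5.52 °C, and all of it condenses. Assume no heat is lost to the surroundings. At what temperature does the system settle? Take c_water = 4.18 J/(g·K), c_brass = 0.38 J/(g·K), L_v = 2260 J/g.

T_f ≈ 17.7 °C

Conservation of energy gives ΣQ = 0:
condense steam: −24.3×2260 = −54918; condensed water 100 °C→T: 101.57(T − 100); original water: 5057.8(T − 5.52); cup: 137.56(T − 5.52)
5296.9 T = 54918 + 10157 + 28678 = 93754
T ≈ 17.70 °C (< 100 °C, so full condensation is consistent).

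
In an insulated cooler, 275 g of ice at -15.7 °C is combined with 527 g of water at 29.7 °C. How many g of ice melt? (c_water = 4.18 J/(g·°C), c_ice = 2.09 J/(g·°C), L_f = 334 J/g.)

Cooling the water to 0 °C releases 527×4.18×29.7 = 65425 J.
Of that, 275×2.09×15.7 = 9023.6 J goes to bring the ice to 0 °C, leaving 56401 J.
To melt every bit of ice: 275×334 = 91850 J.
56401 J < 91850 J, so only part of the ice melts and the system sits at 0 °C.
Mass melted = 56401/334 ≈ 168.9 g.

m_melted ≈ 169 g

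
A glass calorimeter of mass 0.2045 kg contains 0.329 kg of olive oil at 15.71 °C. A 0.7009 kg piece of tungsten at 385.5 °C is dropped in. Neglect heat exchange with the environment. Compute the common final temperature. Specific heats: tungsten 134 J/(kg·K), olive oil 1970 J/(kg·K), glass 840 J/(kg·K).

T_f ≈ 53.7 °C

With ΣQ=0 the equilibrium temperature is the m·c-weighted mean:
T_f = (93.92×385.5 + 648.13×15.71 + 171.78×15.71) / (93.92 + 648.13 + 171.78)
    = 49087 / 913.83 ≈ 53.72 °C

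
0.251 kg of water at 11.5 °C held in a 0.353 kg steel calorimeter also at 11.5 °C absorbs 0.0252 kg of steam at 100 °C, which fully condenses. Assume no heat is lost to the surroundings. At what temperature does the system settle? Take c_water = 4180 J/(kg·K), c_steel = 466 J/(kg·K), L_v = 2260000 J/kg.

T_f ≈ 61.7 °C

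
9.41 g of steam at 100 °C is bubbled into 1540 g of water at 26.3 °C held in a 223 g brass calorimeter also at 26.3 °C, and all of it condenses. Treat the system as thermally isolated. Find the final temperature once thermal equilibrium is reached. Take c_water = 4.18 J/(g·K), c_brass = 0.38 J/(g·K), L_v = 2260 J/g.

T_f ≈ 30.0 °C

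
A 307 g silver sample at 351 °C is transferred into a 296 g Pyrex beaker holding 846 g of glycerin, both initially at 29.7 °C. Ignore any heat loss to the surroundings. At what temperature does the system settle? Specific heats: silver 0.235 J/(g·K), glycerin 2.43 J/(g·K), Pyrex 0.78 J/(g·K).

T_f ≈ 39.5 °C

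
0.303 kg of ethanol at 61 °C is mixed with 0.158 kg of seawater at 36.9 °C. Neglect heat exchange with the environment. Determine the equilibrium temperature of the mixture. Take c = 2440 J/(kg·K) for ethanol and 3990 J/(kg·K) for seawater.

T_f ≈ 49.9 °C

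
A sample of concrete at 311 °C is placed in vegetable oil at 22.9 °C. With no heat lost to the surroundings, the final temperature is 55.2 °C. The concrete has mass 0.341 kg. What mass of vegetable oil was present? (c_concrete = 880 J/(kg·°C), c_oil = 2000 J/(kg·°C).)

m ≈ 1.19 kg

|Q_concrete| = |Q_oil|:
0.341·880·(311 − 55.2) = m·2000·(55.2 − 22.9)
64600 m = 76760  ⇒  m ≈ 1.188 kg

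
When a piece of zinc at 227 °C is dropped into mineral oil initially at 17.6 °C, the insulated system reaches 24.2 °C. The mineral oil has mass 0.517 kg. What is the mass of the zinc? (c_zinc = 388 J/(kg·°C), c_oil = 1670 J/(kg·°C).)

m ≈ 0.0724 kg

Let T be the final temperature. ΣQ_i = 0:
m×388×(24.2 − 227) + 0.517×1670×(24.2 − 17.6) = 0
-78686 m = -5698.4
m = -5698.4/-78686 ≈ 0.07242 kg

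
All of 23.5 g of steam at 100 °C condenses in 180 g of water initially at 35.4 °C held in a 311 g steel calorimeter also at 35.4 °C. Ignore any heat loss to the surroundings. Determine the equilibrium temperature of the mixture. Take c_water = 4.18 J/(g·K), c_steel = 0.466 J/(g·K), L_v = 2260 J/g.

Taking heat into each body as positive, Σ m c ΔT = 0:
condense steam: −23.5·2260 = −53110
  condensate cools 100→T: 23.5·4.18·(T − 100) = 98.23(T − 100)
  original water: 752.4(T − 35.4)
  steel cup: 311·0.466·(T − 35.4) = 144.93(T − 35.4)
995.56 T = 53110 + 9823 + 31765 = 94698
T ≈ 95.12 °C — below 100 °C, confirming all the steam condensed.

T_f ≈ 95.1 °C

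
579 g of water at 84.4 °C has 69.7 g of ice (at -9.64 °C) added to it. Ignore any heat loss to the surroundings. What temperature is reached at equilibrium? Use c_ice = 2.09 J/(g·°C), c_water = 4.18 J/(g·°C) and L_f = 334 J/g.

Taking heat into each body as positive, Σ m c ΔT = 0:
warm ice to 0 °C: 69.7×2.09×(0 − (-9.64)) = 1404.3
  melt ice: 69.7×334 = 23280
  meltwater 0→T: 69.7×4.18×T = 291.35 T
  water: 2420.2(T − 84.4)
2711.6 T = 204267 − 24684 = 179582
T ≈ 66.23 °C. Since T > 0 °C, the all-ice-melts assumption holds.

T_f ≈ 66.2 °C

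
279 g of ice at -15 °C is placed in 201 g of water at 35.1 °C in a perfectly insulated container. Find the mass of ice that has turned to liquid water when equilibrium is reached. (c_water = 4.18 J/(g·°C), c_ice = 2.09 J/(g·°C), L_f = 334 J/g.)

m_melted ≈ 62.1 g

Cooling the water to 0 °C releases 201·4.18·35.1 = 29490 J.
Warming the ice to 0 °C takes 279·2.09·15 = 8746.6 J, leaving 20744 J for melting.
Melting all 279 g of ice would need 279·334 = 93186 J.
20744 J < 93186 J, so only part of the ice melts and the system sits at 0 °C.
Mass melted = 20744/334 ≈ 62.11 g.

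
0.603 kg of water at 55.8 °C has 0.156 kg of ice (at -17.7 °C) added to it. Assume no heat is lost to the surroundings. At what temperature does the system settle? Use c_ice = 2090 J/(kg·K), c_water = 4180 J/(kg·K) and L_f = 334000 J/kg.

Energy conservation, ΣQ = 0:
ice -17.7→0 °C: 0.156·2090·17.7 = 5770.9; melt ice: 0.156·334000 = 52104; meltwater 0→T: 0.156·4180·T = 652.08 T; water cools: 0.603·4180·(T − 55.8) = 2520.5(T − 55.8)
3172.6 T = 140646 − 57875 = 82771
T ≈ 26.09 °C — above 0 °C, consistent with complete melting.

T_f ≈ 26.1 °C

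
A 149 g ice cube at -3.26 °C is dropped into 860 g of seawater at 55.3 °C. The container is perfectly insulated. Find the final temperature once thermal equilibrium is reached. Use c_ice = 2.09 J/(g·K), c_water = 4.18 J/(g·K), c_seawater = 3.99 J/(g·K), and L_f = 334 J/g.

T_f ≈ 34.3 °C

Heat gained plus heat lost sum to zero:
ice -3.26→0 °C: 149×2.09×3.26 = 1015.2
  melt ice: 149×334 = 49766
  warm the meltwater: 622.82 T
  seawater: 3431.4(T − 55.3)
4054.2 T = 189756 − 50781 = 138975
T ≈ 34.28 °C (positive, so assuming full melt was valid).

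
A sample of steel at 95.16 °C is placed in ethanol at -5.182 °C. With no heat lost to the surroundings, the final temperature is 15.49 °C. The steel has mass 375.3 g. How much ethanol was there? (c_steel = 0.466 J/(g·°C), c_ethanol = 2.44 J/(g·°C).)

m ≈ 276 g

Heat gained plus heat lost sum to zero:
375.3×0.466×(15.49 − 95.16) + m×2.44×(15.49 − (-5.182)) = 0
50.44 m = 13933
m = 13933/50.44 ≈ 276.2 g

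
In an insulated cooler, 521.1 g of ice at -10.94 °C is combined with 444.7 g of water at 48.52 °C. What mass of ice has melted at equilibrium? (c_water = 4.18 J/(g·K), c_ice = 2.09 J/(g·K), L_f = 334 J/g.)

m_melted ≈ 234 g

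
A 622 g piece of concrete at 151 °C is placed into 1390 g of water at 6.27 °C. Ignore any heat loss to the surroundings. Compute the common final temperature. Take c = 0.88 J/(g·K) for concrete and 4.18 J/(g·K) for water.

Energy conservation, ΣQ = 0:
622·0.88·(T − 151) + 1390·4.18·(T − 6.27) = 0
547.36(T − 151) + 5810.2(T − 6.27) = 0
6357.6 T = 119081
T = 119081/6357.6 ≈ 18.73 °C

T_f ≈ 18.7 °C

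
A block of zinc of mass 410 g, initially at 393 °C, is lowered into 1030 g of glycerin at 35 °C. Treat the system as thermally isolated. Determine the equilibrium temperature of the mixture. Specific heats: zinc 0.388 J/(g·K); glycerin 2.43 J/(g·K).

T_f ≈ 56.4 °C

Energy conservation, ΣQ = 0:
410×0.388×(T − 393) + 1030×2.43×(T − 35) = 0
159.08(T − 393) + 2502.9(T − 35) = 0
2662 T = 150120
T ≈ 56.39 °C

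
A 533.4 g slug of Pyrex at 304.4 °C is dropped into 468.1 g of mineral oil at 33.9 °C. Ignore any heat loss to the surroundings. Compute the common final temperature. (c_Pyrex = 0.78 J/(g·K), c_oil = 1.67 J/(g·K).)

T_f ≈ 127.9 °C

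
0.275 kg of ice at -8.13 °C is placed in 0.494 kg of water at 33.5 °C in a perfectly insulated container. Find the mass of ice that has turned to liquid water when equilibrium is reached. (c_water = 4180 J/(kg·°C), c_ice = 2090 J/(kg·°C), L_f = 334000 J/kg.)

Water can give up m c ΔT = 0.494·4180·33.5 = 69175 J before reaching 0 °C.
Of that, 0.275·2090·8.13 = 4672.7 J goes to bring the ice to 0 °C, leaving 64502 J.
Fully melting the ice requires m_ice L_f = 0.275·334000 = 91850 J.
Since 64502 < 91850 J, not all the ice melts; equilibrium is at 0 °C.
m_melt = 64502 / L_f = 0.1931 kg.

m_melted ≈ 0.193 kg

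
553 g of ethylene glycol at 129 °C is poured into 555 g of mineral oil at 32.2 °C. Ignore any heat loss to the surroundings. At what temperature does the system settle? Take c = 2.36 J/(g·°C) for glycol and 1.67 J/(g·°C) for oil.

Conservation of energy gives ΣQ = 0:
553×2.36×(T − 129) + 555×1.67×(T − 32.2) = 0
(1305.1 + 926.85) T = 1305.1×129 + 926.85×32.2
T = 198200/2231.9 ≈ 88.80 °C

T_f ≈ 88.8 °C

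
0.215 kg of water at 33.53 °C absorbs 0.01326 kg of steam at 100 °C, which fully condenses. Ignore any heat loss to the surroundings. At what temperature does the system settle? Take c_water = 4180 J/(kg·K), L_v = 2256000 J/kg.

T_f ≈ 68.7 °C

Energy balance with sensible and latent terms:
condense steam: −0.01326×2256000 = −29915
  condensate cools 100→T: 0.01326×4180×(T − 100) = 55.43(T − 100)
  original water: 898.7(T − 33.53)
954.13 T = 29915 + 5542.7 + 30133 = 65591
T ≈ 68.74 °C — below 100 °C, confirming all the steam condensed.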